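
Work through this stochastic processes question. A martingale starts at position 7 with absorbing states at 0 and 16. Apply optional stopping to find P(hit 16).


By optional stopping theorem: E(M at tau) = M(0) = 7
P(hit 16)*16 + P(hit 0)*0 = 7
P(hit 16) = (7 - 0)/(16 - 0) = 7/16 = 0.4375

0.4375


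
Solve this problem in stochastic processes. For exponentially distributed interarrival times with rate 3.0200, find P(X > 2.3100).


P(X > t) = exp(-lambda * t)
= exp(-3.0200 * 2.3100)
= exp(-6.9762) = 9.3385e-04

9.3385e-04


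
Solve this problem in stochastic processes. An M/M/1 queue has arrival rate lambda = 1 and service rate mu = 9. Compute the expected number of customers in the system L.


rho = 1/9 = 0.1111
L = rho/(1-rho)
= 0.1111/0.8889
= 0.1250

0.1250


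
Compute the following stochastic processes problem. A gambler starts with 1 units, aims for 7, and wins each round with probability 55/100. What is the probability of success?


Gambler's ruin formula:
r = q/p = 0.4500/0.5500 = 0.8182
P(win) = (1 - r^i)/(1 - r^N)
= (1 - 0.8182^1)/(1 - 0.8182^7)
= 0.2410

0.2410


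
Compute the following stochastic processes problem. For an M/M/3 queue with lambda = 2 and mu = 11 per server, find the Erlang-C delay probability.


a = lambda/mu = 0.1818
rho = a/c = 0.0606
Erlang-C formula applied:
C(c,a) = 8.8909e-04

8.8909e-04


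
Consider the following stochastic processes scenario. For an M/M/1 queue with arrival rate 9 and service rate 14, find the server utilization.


rho = lambda/mu
= 9/14
= 0.6429

0.6429


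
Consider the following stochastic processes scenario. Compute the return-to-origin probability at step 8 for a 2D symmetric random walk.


P = C(8,4)^2 / 4^8
= 70^2 / 65536
= 4900 / 65536
= 0.0748

0.0748


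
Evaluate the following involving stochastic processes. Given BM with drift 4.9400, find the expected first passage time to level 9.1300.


Expected first passage time = a/mu
= 9.1300/4.9400
= 1.8482

1.8482


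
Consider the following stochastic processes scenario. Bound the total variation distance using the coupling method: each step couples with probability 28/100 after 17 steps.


TV distance bound <= (1-delta)^n
= (1 - 0.2800)^17
= 0.7200^17
= 0.0038

0.0038


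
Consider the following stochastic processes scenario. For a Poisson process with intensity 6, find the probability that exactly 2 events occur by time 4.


P(N(t)=k) = (lambda*t)^k * exp(-lambda*t) / k!
lambda*t = 24
= 24^2 * exp(-24) / 2!
= 576 * 3.7751e-11 / 2
= 1.0872e-08

1.0872e-08


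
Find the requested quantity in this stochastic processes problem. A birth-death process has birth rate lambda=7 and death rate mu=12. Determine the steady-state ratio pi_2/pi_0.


For birth-death process, pi_n/pi_0 = (lambda/mu)^n
= (7/12)^2
= 0.3403

0.3403


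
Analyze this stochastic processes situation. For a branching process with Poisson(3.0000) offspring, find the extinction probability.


Since mu = 3.0000 > 1, extinction prob q < 1.
Solve s = exp(mu*(s-1)) iteratively.
q = 0.0595

0.0595


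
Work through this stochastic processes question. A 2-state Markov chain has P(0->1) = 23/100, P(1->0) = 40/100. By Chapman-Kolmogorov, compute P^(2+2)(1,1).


P^4 = P^2 * P^2
Computing via matrix multiplication of the transition matrix.
Entry (1,1) of P^4 = 0.3770

0.3770


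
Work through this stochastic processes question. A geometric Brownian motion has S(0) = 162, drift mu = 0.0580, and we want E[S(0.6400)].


E[S(t)] = S(0) * exp(mu * t)
= 162 * exp(0.0580 * 0.6400)
= 162 * 1.0378
= 168.1264

168.1264


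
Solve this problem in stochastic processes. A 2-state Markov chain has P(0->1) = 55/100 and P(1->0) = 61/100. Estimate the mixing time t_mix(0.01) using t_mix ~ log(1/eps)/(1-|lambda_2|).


lambda_2 = |1 - p01 - p10| = |1 - 0.5500 - 0.6100| = 0.1600
t_mix ~ log(1/eps)/(1 - |lambda_2|)
= log(100)/(1 - 0.1600) = 4.6052/0.8400
= 5.4823

5.4823


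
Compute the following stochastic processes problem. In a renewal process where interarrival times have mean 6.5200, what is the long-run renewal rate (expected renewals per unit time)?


Long-run renewal rate = 1/E(X)
= 1/6.5200
= 0.1534

0.1534


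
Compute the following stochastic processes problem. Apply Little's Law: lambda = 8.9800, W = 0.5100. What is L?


Little's Law: L = lambda * W
= 8.9800 * 0.5100
= 4.5798

4.5798


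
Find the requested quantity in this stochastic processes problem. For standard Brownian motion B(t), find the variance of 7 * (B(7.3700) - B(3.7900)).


Var(alpha*(B(t)-B(s))) = alpha^2 * (t-s)
= 7^2 * (7.3700 - 3.7900)
= 49 * 3.5800
= 175.4200

175.4200


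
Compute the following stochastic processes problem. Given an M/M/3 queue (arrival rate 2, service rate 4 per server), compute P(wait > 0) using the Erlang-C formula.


a = lambda/mu = 0.5000
rho = a/c = 0.1667
Erlang-C formula applied:
C(c,a) = 0.0152

0.0152


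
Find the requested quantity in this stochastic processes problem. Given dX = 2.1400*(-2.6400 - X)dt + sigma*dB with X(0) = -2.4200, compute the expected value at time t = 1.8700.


E[X(t)] = mu + (X(0) - mu)*exp(-theta*t)
= -2.6400 + (-2.4200 - -2.6400)*exp(-2.1400*1.8700)
= -2.6400 + 0.2200 * 0.0183
= -2.6360

-2.6360


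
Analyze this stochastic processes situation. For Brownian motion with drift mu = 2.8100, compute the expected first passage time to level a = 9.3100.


Expected first passage time = a/mu
= 9.3100/2.8100
= 3.3132

3.3132


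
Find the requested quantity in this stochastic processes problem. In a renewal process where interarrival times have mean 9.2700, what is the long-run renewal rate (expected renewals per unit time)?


Long-run renewal rate = 1/E(X)
= 1/9.2700
= 0.1079

0.1079


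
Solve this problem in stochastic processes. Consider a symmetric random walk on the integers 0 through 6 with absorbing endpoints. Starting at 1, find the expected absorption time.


For symmetric RW on 0,...,N with absorbing barriers, E(i) = i*(N-i)
E(1) = 1 * 5 = 5

5


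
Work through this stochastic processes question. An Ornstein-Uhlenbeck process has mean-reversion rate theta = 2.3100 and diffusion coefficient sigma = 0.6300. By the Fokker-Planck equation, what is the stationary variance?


Stationary variance = sigma^2 / (2*theta)
= 0.6300^2 / (2*2.3100)
= 0.3969 / 4.6200
= 0.0859

0.0859


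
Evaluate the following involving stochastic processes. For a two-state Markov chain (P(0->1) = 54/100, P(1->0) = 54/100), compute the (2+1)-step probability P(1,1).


P^3 = P^2 * P^1
Computing via matrix multiplication of the transition matrix.
Entry (1,1) of P^3 = 0.4997

0.4997


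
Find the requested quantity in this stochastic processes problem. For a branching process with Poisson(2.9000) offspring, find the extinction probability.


Since mu = 2.9000 > 1, extinction prob q < 1.
Solve s = exp(mu*(s-1)) iteratively.
q = 0.0668

0.0668


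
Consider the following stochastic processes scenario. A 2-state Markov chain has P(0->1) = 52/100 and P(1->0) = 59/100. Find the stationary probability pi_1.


Stationary distribution: pi_0 = p10/(p01+p10), pi_1 = p01/(p01+p10)
p01 = 0.5200, p10 = 0.5900
pi_1 = 0.4685

0.4685


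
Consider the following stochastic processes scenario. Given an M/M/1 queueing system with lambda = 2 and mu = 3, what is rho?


rho = lambda/mu
= 2/3
= 0.6667

0.6667


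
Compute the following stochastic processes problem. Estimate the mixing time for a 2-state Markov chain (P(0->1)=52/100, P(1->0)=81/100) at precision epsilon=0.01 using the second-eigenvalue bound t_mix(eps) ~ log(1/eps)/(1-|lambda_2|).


lambda_2 = |1 - p01 - p10| = |1 - 0.5200 - 0.8100| = 0.3300
t_mix ~ log(1/eps)/(1 - |lambda_2|)
= log(100)/(1 - 0.3300) = 4.6052/0.6700
= 6.8734

6.8734


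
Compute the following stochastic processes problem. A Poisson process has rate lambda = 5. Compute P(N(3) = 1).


P(N(t)=k) = (lambda*t)^k * exp(-lambda*t) / k!
lambda*t = 15
= 15^1 * exp(-15) / 1!
= 15 * 3.0590e-07 / 1
= 4.5885e-06

4.5885e-06


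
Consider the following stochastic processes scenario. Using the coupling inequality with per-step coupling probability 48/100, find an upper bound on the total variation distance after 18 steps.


TV distance bound <= (1-delta)^n
= (1 - 0.4800)^18
= 0.5200^18
= 7.7279e-06

7.7279e-06


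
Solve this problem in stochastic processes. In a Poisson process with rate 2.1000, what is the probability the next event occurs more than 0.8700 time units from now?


P(X > t) = exp(-lambda * t)
= exp(-2.1000 * 0.8700)
= exp(-1.8270) = 0.1609

0.1609


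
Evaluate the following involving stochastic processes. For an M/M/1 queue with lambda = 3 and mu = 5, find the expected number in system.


rho = 3/5 = 0.6000
L = rho/(1-rho)
= 0.6000/0.4000
= 1.5000

1.5000


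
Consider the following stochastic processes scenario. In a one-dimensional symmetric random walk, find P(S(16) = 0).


P(S(16) = 0) = C(16,8) / 4^8
= 12870 / 65536
= 0.1964

0.1964


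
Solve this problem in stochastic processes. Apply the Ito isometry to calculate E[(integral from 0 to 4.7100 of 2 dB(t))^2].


By Ito isometry: E[(int f dB)^2] = int f^2 dt
= 2^2 * 4.7100
= 4 * 4.7100 = 18.8400

18.8400


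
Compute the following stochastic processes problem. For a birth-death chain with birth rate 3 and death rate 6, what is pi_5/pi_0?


For birth-death process, pi_n/pi_0 = (lambda/mu)^n
= (3/6)^5
= 0.0312

0.0312


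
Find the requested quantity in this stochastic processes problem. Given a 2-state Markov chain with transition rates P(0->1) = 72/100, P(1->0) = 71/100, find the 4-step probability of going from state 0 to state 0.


Computing P^4 by matrix multiplication.
P = [[0.2800, 0.7200], [0.7100, 0.2900]]
After raising P to the power 4:
P^4(0,0) = 0.5137

0.5137


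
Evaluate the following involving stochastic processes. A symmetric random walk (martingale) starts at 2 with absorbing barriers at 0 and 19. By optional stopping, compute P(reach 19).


By optional stopping theorem: E(M at tau) = M(0) = 2
P(hit 19)*19 + P(hit 0)*0 = 2
P(hit 19) = (2 - 0)/(19 - 0) = 2/19 = 0.1053

0.1053


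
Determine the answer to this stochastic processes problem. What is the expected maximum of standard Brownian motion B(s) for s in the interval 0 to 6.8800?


E(max B(s)) = sqrt(2t/pi)
= sqrt(2*6.8800/pi)
= sqrt(4.3799)
= 2.0928

2.0928


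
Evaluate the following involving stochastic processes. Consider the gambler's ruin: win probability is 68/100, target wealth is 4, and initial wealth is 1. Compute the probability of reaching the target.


Gambler's ruin formula:
r = q/p = 0.3200/0.6800 = 0.4706
P(win) = (1 - r^i)/(1 - r^N)
= (1 - 0.4706^1)/(1 - 0.4706^4)
= 0.5567

0.5567


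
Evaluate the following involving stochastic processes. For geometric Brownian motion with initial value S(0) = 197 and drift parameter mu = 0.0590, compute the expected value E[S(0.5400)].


E[S(t)] = S(0) * exp(mu * t)
= 197 * exp(0.0590 * 0.5400)
= 197 * 1.0324
= 203.3775

203.3775


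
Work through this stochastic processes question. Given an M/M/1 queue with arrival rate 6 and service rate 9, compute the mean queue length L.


rho = 6/9 = 0.6667
L = rho/(1-rho)
= 0.6667/0.3333
= 2.0000

2.0000


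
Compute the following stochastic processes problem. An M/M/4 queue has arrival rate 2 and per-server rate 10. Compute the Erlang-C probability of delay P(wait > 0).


a = lambda/mu = 0.2000
rho = a/c = 0.0500
Erlang-C formula applied:
C(c,a) = 5.7455e-05

5.7455e-05


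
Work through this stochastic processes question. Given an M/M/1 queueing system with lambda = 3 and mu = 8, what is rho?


rho = lambda/mu
= 3/8
= 0.3750

0.3750


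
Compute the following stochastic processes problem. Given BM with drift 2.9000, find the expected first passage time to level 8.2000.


Expected first passage time = a/mu
= 8.2000/2.9000
= 2.8276

2.8276


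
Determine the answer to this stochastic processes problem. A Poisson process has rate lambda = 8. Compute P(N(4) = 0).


P(N(t)=k) = (lambda*t)^k * exp(-lambda*t) / k!
lambda*t = 32
= 32^0 * exp(-32) / 0!
= 1 * 1.2664e-14 / 1
= 1.2664e-14

1.2664e-14


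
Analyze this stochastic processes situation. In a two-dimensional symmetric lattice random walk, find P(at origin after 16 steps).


P = C(16,8)^2 / 4^16
= 12870^2 / 4294967296
= 165636900 / 4294967296
= 0.0386

0.0386


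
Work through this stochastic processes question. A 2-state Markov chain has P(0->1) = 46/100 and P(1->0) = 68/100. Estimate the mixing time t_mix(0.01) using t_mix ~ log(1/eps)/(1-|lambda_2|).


lambda_2 = |1 - p01 - p10| = |1 - 0.4600 - 0.6800| = 0.1400
t_mix ~ log(1/eps)/(1 - |lambda_2|)
= log(100)/(1 - 0.1400) = 4.6052/0.8600
= 5.3548

5.3548


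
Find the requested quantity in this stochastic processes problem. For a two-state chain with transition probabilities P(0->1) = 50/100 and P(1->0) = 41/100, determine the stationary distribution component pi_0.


Stationary distribution: pi_0 = p10/(p01+p10), pi_1 = p01/(p01+p10)
p01 = 0.5000, p10 = 0.4100
pi_0 = 0.4505

0.4505


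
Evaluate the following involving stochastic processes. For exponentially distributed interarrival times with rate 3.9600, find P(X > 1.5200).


P(X > t) = exp(-lambda * t)
= exp(-3.9600 * 1.5200)
= exp(-6.0192) = 0.0024

0.0024


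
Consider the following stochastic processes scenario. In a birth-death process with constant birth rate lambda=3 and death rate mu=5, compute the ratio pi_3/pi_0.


For birth-death process, pi_n/pi_0 = (lambda/mu)^n
= (3/5)^3
= 0.2160

0.2160


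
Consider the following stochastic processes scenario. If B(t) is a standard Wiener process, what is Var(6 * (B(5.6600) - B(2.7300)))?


Var(alpha*(B(t)-B(s))) = alpha^2 * (t-s)
= 6^2 * (5.6600 - 2.7300)
= 36 * 2.9300
= 105.4800

105.4800


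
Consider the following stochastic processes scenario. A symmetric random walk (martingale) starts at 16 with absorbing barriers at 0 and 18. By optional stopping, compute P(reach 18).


By optional stopping theorem: E(M at tau) = M(0) = 16
P(hit 18)*18 + P(hit 0)*0 = 16
P(hit 18) = (16 - 0)/(18 - 0) = 8/9 = 0.8889

0.8889


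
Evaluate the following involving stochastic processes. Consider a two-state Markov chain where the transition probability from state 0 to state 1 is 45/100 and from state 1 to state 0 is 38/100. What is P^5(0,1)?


Computing P^5 by matrix multiplication.
P = [[0.5500, 0.4500], [0.3800, 0.6200]]
After raising P to the power 5:
P^5(0,1) = 0.5421

0.5421


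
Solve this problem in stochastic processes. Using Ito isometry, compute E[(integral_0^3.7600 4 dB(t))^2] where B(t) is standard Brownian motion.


By Ito isometry: E[(int f dB)^2] = int f^2 dt
= 4^2 * 3.7600
= 16 * 3.7600 = 60.1600

60.1600


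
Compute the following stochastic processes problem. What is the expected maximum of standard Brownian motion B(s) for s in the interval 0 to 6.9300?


E(max B(s)) = sqrt(2t/pi)
= sqrt(2*6.9300/pi)
= sqrt(4.4118)
= 2.1004

2.1004


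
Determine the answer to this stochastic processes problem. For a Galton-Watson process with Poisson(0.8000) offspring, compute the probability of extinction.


Since mu = 0.8000 <= 1, extinction probability = 1.

1.0000


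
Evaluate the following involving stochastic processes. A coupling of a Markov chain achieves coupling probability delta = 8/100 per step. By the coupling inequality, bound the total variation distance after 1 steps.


TV distance bound <= (1-delta)^n
= (1 - 0.0800)^1
= 0.9200^1
= 0.9200

0.9200


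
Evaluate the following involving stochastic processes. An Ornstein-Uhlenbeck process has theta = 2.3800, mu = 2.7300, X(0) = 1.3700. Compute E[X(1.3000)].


E[X(t)] = mu + (X(0) - mu)*exp(-theta*t)
= 2.7300 + (1.3700 - 2.7300)*exp(-2.3800*1.3000)
= 2.7300 + -1.3600 * 0.0453
= 2.6684

2.6684


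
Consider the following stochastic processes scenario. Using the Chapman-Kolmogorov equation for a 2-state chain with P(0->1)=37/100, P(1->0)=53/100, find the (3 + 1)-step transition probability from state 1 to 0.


P^4 = P^3 * P^1
Computing via matrix multiplication of the transition matrix.
Entry (1,0) of P^4 = 0.5888

0.5888


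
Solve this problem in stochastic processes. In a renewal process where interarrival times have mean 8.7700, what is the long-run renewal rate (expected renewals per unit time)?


Long-run renewal rate = 1/E(X)
= 1/8.7700
= 0.1140

0.1140


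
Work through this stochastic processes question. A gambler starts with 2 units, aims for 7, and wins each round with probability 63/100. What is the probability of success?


Gambler's ruin formula:
r = q/p = 0.3700/0.6300 = 0.5873
P(win) = (1 - r^i)/(1 - r^N)
= (1 - 0.5873^2)/(1 - 0.5873^7)
= 0.6713

0.6713


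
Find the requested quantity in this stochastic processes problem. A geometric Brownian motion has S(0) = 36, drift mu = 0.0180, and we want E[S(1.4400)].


E[S(t)] = S(0) * exp(mu * t)
= 36 * exp(0.0180 * 1.4400)
= 36 * 1.0263
= 36.9453

36.9453


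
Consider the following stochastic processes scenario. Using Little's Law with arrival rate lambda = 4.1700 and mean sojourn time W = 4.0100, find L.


Little's Law: L = lambda * W
= 4.1700 * 4.0100
= 16.7217

16.7217


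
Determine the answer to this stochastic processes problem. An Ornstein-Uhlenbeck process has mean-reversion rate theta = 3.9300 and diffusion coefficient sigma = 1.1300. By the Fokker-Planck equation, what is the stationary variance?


Stationary variance = sigma^2 / (2*theta)
= 1.1300^2 / (2*3.9300)
= 1.2769 / 7.8600
= 0.1625

0.1625


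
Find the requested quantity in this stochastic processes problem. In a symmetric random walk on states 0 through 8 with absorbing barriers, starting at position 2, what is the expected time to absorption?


For symmetric RW on 0,...,N with absorbing barriers, E(i) = i*(N-i)
E(2) = 2 * 6 = 12

12


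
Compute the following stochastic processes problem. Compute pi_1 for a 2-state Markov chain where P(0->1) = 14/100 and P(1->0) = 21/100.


Stationary distribution: pi_0 = p10/(p01+p10), pi_1 = p01/(p01+p10)
p01 = 0.1400, p10 = 0.2100
pi_1 = 0.4000

0.4000


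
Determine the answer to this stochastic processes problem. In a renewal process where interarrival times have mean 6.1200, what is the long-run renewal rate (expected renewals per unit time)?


Long-run renewal rate = 1/E(X)
= 1/6.1200
= 0.1634

0.1634


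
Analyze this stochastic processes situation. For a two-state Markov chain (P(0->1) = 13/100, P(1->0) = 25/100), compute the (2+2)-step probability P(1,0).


P^4 = P^2 * P^2
Computing via matrix multiplication of the transition matrix.
Entry (1,0) of P^4 = 0.5607

0.5607


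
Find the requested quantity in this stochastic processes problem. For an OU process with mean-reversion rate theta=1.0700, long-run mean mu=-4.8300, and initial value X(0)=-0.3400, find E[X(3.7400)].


E[X(t)] = mu + (X(0) - mu)*exp(-theta*t)
= -4.8300 + (-0.3400 - -4.8300)*exp(-1.0700*3.7400)
= -4.8300 + 4.4900 * 0.0183
= -4.7479

-4.7479


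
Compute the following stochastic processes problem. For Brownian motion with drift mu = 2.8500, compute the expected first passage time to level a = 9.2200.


Expected first passage time = a/mu
= 9.2200/2.8500
= 3.2351

3.2351


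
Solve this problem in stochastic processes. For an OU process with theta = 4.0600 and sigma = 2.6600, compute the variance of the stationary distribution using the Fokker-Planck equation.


Stationary variance = sigma^2 / (2*theta)
= 2.6600^2 / (2*4.0600)
= 7.0756 / 8.1200
= 0.8714

0.8714


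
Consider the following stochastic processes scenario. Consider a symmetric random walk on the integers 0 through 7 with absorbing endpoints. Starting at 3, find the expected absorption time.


For symmetric RW on 0,...,N with absorbing barriers, E(i) = i*(N-i)
E(3) = 3 * 4 = 12

12


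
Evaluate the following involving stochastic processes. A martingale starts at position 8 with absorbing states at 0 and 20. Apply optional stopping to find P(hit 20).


By optional stopping theorem: E(M at tau) = M(0) = 8
P(hit 20)*20 + P(hit 0)*0 = 8
P(hit 20) = (8 - 0)/(20 - 0) = 2/5 = 0.4000

0.4000


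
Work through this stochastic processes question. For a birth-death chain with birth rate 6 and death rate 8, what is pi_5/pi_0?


For birth-death process, pi_n/pi_0 = (lambda/mu)^n
= (6/8)^5
= 0.2373

0.2373


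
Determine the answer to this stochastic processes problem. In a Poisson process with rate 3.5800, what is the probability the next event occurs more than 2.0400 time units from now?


P(X > t) = exp(-lambda * t)
= exp(-3.5800 * 2.0400)
= exp(-7.3032) = 6.7338e-04

6.7338e-04


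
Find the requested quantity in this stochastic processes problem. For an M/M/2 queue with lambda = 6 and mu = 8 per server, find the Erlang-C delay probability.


a = lambda/mu = 0.7500
rho = a/c = 0.3750
Erlang-C formula applied:
C(c,a) = 0.2045

0.2045


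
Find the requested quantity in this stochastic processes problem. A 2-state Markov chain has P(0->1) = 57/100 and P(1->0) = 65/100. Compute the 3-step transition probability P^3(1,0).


Computing P^3 by matrix multiplication.
P = [[0.4300, 0.5700], [0.6500, 0.3500]]
After raising P to the power 3:
P^3(1,0) = 0.5385

0.5385


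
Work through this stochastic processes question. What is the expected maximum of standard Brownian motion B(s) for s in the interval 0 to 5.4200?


E(max B(s)) = sqrt(2t/pi)
= sqrt(2*5.4200/pi)
= sqrt(3.4505)
= 1.8575

1.8575


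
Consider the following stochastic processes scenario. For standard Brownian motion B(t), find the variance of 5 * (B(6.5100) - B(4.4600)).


Var(alpha*(B(t)-B(s))) = alpha^2 * (t-s)
= 5^2 * (6.5100 - 4.4600)
= 25 * 2.0500
= 51.2500

51.2500


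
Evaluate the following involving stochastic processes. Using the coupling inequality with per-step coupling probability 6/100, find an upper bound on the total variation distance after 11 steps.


TV distance bound <= (1-delta)^n
= (1 - 0.0600)^11
= 0.9400^11
= 0.5063

0.5063


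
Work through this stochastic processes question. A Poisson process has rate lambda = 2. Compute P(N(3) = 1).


P(N(t)=k) = (lambda*t)^k * exp(-lambda*t) / k!
lambda*t = 6
= 6^1 * exp(-6) / 1!
= 6 * 0.0025 / 1
= 0.0149

0.0149


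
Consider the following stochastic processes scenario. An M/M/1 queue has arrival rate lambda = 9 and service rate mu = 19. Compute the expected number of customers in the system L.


rho = 9/19 = 0.4737
L = rho/(1-rho)
= 0.4737/0.5263
= 0.9000

0.9000


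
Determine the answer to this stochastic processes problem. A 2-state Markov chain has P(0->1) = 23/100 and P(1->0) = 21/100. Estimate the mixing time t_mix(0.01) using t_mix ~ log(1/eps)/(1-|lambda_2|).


lambda_2 = |1 - p01 - p10| = |1 - 0.2300 - 0.2100| = 0.5600
t_mix ~ log(1/eps)/(1 - |lambda_2|)
= log(100)/(1 - 0.5600) = 4.6052/0.4400
= 10.4663

10.4663


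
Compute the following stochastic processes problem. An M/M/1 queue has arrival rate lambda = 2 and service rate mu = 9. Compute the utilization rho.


rho = lambda/mu
= 2/9
= 0.2222

0.2222


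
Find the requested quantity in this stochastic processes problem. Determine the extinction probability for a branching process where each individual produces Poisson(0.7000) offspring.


Since mu = 0.7000 <= 1, extinction probability = 1.

1.0000


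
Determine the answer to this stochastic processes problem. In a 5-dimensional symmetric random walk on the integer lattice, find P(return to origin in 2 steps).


P(return in 2 steps) = P(reverse first step) = 1/(2d)
= 1/10
= 0.1000

0.1000


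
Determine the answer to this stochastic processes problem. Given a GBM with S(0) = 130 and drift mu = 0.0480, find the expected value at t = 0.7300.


E[S(t)] = S(0) * exp(mu * t)
= 130 * exp(0.0480 * 0.7300)
= 130 * 1.0357
= 134.6359

134.6359


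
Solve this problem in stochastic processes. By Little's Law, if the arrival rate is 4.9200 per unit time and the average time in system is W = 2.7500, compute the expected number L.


Little's Law: L = lambda * W
= 4.9200 * 2.7500
= 13.5300

13.5300


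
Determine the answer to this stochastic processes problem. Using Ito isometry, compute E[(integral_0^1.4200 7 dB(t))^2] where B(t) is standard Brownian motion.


By Ito isometry: E[(int f dB)^2] = int f^2 dt
= 7^2 * 1.4200
= 49 * 1.4200 = 69.5800

69.5800


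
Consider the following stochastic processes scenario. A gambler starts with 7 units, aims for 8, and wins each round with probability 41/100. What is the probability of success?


Gambler's ruin formula:
r = q/p = 0.5900/0.4100 = 1.4390
P(win) = (1 - r^i)/(1 - r^N)
= (1 - 1.4390^7)/(1 - 1.4390^8)
= 0.6774

0.6774


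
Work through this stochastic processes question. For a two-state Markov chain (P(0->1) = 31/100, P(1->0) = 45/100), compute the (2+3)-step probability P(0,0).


P^5 = P^2 * P^3
Computing via matrix multiplication of the transition matrix.
Entry (0,0) of P^5 = 0.5924

0.5924


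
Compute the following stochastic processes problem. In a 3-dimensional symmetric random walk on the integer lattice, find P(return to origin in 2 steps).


P(return in 2 steps) = P(reverse first step) = 1/(2d)
= 1/6
= 0.1667

0.1667


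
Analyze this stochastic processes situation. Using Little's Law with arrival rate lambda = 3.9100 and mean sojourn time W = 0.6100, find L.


Little's Law: L = lambda * W
= 3.9100 * 0.6100
= 2.3851

2.3851


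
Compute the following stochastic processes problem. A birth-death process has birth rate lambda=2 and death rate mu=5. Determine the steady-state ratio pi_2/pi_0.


For birth-death process, pi_n/pi_0 = (lambda/mu)^n
= (2/5)^2
= 0.1600

0.1600


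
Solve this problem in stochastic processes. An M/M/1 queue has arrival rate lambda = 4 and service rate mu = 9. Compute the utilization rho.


rho = lambda/mu
= 4/9
= 0.4444

0.4444


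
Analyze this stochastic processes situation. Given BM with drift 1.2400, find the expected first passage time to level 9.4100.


Expected first passage time = a/mu
= 9.4100/1.2400
= 7.5887

7.5887


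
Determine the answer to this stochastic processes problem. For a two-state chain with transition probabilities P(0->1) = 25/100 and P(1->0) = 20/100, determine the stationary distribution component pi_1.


Stationary distribution: pi_0 = p10/(p01+p10), pi_1 = p01/(p01+p10)
p01 = 0.2500, p10 = 0.2000
pi_1 = 0.5556

0.5556


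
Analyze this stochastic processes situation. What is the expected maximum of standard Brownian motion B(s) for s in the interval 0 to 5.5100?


E(max B(s)) = sqrt(2t/pi)
= sqrt(2*5.5100/pi)
= sqrt(3.5078)
= 1.8729

1.8729


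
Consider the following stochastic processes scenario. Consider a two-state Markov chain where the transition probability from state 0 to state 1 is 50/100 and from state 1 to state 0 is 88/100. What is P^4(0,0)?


Computing P^4 by matrix multiplication.
P = [[0.5000, 0.5000], [0.8800, 0.1200]]
After raising P to the power 4:
P^4(0,0) = 0.6452

0.6452


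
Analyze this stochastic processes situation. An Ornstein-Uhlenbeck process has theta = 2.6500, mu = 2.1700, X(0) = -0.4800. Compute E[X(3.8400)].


E[X(t)] = mu + (X(0) - mu)*exp(-theta*t)
= 2.1700 + (-0.4800 - 2.1700)*exp(-2.6500*3.8400)
= 2.1700 + -2.6500 * 3.8073e-05
= 2.1699

2.1699


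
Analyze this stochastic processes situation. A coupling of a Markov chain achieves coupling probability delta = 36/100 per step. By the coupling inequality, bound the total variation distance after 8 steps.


TV distance bound <= (1-delta)^n
= (1 - 0.3600)^8
= 0.6400^8
= 0.0281

0.0281


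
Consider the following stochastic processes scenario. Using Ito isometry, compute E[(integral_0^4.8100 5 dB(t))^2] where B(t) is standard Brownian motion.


By Ito isometry: E[(int f dB)^2] = int f^2 dt
= 5^2 * 4.8100
= 25 * 4.8100 = 120.2500

120.2500


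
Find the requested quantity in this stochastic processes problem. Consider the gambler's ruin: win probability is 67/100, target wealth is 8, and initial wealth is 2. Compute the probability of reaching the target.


Gambler's ruin formula:
r = q/p = 0.3300/0.6700 = 0.4925
P(win) = (1 - r^i)/(1 - r^N)
= (1 - 0.4925^2)/(1 - 0.4925^8)
= 0.7600

0.7600


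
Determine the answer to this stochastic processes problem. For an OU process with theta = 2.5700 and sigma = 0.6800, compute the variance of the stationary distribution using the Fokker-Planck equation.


Stationary variance = sigma^2 / (2*theta)
= 0.6800^2 / (2*2.5700)
= 0.4624 / 5.1400
= 0.0900

0.0900


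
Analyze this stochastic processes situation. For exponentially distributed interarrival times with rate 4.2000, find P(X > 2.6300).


P(X > t) = exp(-lambda * t)
= exp(-4.2000 * 2.6300)
= exp(-11.0460) = 1.5951e-05

1.5951e-05


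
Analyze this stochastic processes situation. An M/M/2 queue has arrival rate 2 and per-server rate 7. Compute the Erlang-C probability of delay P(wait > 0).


a = lambda/mu = 0.2857
rho = a/c = 0.1429
Erlang-C formula applied:
C(c,a) = 0.0357

0.0357


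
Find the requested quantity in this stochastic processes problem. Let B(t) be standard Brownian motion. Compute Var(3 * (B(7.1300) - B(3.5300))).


Var(alpha*(B(t)-B(s))) = alpha^2 * (t-s)
= 3^2 * (7.1300 - 3.5300)
= 9 * 3.6000
= 32.4000

32.4000


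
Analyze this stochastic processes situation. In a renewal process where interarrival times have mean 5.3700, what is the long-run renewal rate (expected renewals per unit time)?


Long-run renewal rate = 1/E(X)
= 1/5.3700
= 0.1862

0.1862


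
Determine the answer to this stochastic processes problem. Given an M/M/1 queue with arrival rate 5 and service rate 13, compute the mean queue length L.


rho = 5/13 = 0.3846
L = rho/(1-rho)
= 0.3846/0.6154
= 0.6250

0.6250


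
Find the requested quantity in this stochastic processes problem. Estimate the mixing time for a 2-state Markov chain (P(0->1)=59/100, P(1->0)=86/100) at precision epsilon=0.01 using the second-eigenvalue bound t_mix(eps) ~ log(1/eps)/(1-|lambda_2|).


lambda_2 = |1 - p01 - p10| = |1 - 0.5900 - 0.8600| = 0.4500
t_mix ~ log(1/eps)/(1 - |lambda_2|)
= log(100)/(1 - 0.4500) = 4.6052/0.5500
= 8.3730

8.3730


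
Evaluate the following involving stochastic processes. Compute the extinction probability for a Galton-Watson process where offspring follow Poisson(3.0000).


Since mu = 3.0000 > 1, extinction prob q < 1.
Solve s = exp(mu*(s-1)) iteratively.
q = 0.0595

0.0595


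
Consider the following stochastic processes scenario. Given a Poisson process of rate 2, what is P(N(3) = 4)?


P(N(t)=k) = (lambda*t)^k * exp(-lambda*t) / k!
lambda*t = 6
= 6^4 * exp(-6) / 4!
= 1296 * 0.0025 / 24
= 0.1339

0.1339


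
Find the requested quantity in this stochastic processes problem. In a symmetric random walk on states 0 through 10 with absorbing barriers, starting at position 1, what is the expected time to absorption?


For symmetric RW on 0,...,N with absorbing barriers, E(i) = i*(N-i)
E(1) = 1 * 9 = 9

9


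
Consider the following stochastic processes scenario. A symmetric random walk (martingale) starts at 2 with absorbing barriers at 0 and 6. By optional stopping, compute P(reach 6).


By optional stopping theorem: E(M at tau) = M(0) = 2
P(hit 6)*6 + P(hit 0)*0 = 2
P(hit 6) = (2 - 0)/(6 - 0) = 1/3 = 0.3333

0.3333


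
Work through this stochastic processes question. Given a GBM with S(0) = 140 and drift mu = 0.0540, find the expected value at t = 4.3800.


E[S(t)] = S(0) * exp(mu * t)
= 140 * exp(0.0540 * 4.3800)
= 140 * 1.2668
= 177.3566

177.3566


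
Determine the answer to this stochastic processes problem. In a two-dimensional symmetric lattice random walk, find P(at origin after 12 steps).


P = C(12,6)^2 / 4^12
= 924^2 / 16777216
= 853776 / 16777216
= 0.0509

0.0509


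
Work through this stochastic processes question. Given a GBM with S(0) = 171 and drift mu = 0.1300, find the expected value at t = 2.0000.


E[S(t)] = S(0) * exp(mu * t)
= 171 * exp(0.1300 * 2.0000)
= 171 * 1.2969
= 221.7750

221.7750


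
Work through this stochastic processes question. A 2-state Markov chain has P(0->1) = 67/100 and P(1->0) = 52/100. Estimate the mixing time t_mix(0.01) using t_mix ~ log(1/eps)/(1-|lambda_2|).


lambda_2 = |1 - p01 - p10| = |1 - 0.6700 - 0.5200| = 0.1900
t_mix ~ log(1/eps)/(1 - |lambda_2|)
= log(100)/(1 - 0.1900) = 4.6052/0.8100
= 5.6854

5.6854


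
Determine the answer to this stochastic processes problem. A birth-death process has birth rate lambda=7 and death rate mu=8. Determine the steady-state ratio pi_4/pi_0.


For birth-death process, pi_n/pi_0 = (lambda/mu)^n
= (7/8)^4
= 0.5862

0.5862


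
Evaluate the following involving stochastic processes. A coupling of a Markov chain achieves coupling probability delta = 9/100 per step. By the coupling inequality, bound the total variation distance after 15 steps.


TV distance bound <= (1-delta)^n
= (1 - 0.0900)^15
= 0.9100^15
= 0.2430

0.2430


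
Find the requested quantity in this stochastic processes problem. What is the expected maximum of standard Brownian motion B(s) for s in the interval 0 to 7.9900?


E(max B(s)) = sqrt(2t/pi)
= sqrt(2*7.9900/pi)
= sqrt(5.0866)
= 2.2553

2.2553


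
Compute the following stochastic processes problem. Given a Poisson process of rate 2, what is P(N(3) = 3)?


P(N(t)=k) = (lambda*t)^k * exp(-lambda*t) / k!
lambda*t = 6
= 6^3 * exp(-6) / 3!
= 216 * 0.0025 / 6
= 0.0892

0.0892


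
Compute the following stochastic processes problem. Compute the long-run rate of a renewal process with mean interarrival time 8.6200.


Long-run renewal rate = 1/E(X)
= 1/8.6200
= 0.1160

0.1160


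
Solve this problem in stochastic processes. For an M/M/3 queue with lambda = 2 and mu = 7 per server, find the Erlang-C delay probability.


a = lambda/mu = 0.2857
rho = a/c = 0.0952
Erlang-C formula applied:
C(c,a) = 0.0032

0.0032


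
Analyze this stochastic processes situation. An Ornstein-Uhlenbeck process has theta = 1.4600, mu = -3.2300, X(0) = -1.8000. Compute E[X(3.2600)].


E[X(t)] = mu + (X(0) - mu)*exp(-theta*t)
= -3.2300 + (-1.8000 - -3.2300)*exp(-1.4600*3.2600)
= -3.2300 + 1.4300 * 0.0086
= -3.2177

-3.2177


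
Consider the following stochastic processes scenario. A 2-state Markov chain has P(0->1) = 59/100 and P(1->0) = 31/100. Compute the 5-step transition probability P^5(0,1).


Computing P^5 by matrix multiplication.
P = [[0.4100, 0.5900], [0.3100, 0.6900]]
After raising P to the power 5:
P^5(0,1) = 0.6555

0.6555


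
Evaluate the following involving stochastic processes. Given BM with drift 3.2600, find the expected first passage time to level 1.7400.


Expected first passage time = a/mu
= 1.7400/3.2600
= 0.5337

0.5337


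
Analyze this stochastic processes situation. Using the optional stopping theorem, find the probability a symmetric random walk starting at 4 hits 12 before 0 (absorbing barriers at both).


By optional stopping theorem: E(M at tau) = M(0) = 4
P(hit 12)*12 + P(hit 0)*0 = 4
P(hit 12) = (4 - 0)/(12 - 0) = 1/3 = 0.3333

0.3333


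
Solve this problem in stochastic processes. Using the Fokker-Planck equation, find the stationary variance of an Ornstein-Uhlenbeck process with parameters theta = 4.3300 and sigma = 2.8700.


Stationary variance = sigma^2 / (2*theta)
= 2.8700^2 / (2*4.3300)
= 8.2369 / 8.6600
= 0.9511

0.9511


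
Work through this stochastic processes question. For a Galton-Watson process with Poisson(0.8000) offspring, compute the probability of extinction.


Since mu = 0.8000 <= 1, extinction probability = 1.

1.0000


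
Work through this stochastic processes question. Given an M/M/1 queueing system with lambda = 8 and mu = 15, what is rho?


rho = lambda/mu
= 8/15
= 0.5333

0.5333


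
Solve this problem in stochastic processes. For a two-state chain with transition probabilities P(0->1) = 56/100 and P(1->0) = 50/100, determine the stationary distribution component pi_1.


Stationary distribution: pi_0 = p10/(p01+p10), pi_1 = p01/(p01+p10)
p01 = 0.5600, p10 = 0.5000
pi_1 = 0.5283

0.5283


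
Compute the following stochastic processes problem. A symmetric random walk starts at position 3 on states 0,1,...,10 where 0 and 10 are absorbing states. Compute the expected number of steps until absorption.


For symmetric RW on 0,...,N with absorbing barriers, E(i) = i*(N-i)
E(3) = 3 * 7 = 21

21


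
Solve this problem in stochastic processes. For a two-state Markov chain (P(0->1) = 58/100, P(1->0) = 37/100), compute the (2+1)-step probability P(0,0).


P^3 = P^2 * P^1
Computing via matrix multiplication of the transition matrix.
Entry (0,0) of P^3 = 0.3896

0.3896


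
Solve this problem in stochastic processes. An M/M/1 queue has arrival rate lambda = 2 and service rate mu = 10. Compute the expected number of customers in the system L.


rho = 2/10 = 0.2000
L = rho/(1-rho)
= 0.2000/0.8000
= 0.2500

0.2500


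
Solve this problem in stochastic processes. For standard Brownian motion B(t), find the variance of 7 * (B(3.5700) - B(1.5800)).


Var(alpha*(B(t)-B(s))) = alpha^2 * (t-s)
= 7^2 * (3.5700 - 1.5800)
= 49 * 1.9900
= 97.5100

97.5100


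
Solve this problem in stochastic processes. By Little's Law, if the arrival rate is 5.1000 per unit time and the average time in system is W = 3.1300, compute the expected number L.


Little's Law: L = lambda * W
= 5.1000 * 3.1300
= 15.9630

15.9630


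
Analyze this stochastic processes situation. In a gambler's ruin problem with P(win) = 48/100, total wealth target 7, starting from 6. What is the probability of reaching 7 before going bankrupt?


Gambler's ruin formula:
r = q/p = 0.5200/0.4800 = 1.0833
P(win) = (1 - r^i)/(1 - r^N)
= (1 - 1.0833^6)/(1 - 1.0833^7)
= 0.8207

0.8207


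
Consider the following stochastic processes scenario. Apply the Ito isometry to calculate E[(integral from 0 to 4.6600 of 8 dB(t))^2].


By Ito isometry: E[(int f dB)^2] = int f^2 dt
= 8^2 * 4.6600
= 64 * 4.6600 = 298.2400

298.2400


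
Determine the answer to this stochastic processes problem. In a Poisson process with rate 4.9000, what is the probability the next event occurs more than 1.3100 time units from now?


P(X > t) = exp(-lambda * t)
= exp(-4.9000 * 1.3100)
= exp(-6.4190) = 0.0016

0.0016


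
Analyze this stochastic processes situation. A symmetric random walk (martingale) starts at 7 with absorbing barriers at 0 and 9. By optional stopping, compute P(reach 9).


By optional stopping theorem: E(M at tau) = M(0) = 7
P(hit 9)*9 + P(hit 0)*0 = 7
P(hit 9) = (7 - 0)/(9 - 0) = 7/9 = 0.7778

0.7778


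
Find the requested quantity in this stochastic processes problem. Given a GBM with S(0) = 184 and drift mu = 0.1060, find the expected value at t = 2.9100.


E[S(t)] = S(0) * exp(mu * t)
= 184 * exp(0.1060 * 2.9100)
= 184 * 1.3613
= 250.4842

250.4842


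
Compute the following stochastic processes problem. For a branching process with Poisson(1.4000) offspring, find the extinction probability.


Since mu = 1.4000 > 1, extinction prob q < 1.
Solve s = exp(mu*(s-1)) iteratively.
q = 0.4890

0.4890


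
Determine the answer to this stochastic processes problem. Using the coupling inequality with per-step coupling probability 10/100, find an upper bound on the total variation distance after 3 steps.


TV distance bound <= (1-delta)^n
= (1 - 0.1000)^3
= 0.9000^3
= 0.7290

0.7290


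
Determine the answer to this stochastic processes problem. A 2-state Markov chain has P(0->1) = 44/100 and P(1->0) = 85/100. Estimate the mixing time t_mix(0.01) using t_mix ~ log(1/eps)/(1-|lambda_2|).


lambda_2 = |1 - p01 - p10| = |1 - 0.4400 - 0.8500| = 0.2900
t_mix ~ log(1/eps)/(1 - |lambda_2|)
= log(100)/(1 - 0.2900) = 4.6052/0.7100
= 6.4862

6.4862
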